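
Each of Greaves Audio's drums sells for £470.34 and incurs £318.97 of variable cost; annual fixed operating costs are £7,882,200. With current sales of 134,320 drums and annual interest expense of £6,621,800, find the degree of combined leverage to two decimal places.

3.49

Contribution at this volume is 134,320 × £151.37 = £20,332,018.40.
Operating income = contribution − fixed costs = £20,332,018.40 − £7,882,200 = £12,449,818.40. Interest = £6,621,800.00, so EBIT − I = £5,828,018.40.
Degree of total leverage = total CM / (EBIT − interest) = £20,332,018.40 / £5,828,018.40 = 3.4887.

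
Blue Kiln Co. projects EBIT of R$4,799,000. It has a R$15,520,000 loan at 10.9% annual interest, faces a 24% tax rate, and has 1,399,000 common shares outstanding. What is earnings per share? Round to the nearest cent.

Pre-tax income = R$4,799,000 − R$1,691,680.00 = R$3,107,320.00.
Net income = R$3,107,320.00 × (1 − 0.24) = R$2,361,563.20.
Per share: R$2,361,563.20 / 1,399,000 shares = R$1.69.

R$1.69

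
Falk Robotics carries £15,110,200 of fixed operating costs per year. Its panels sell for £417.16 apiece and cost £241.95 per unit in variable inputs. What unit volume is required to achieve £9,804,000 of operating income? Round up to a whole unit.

Contribution margin per unit = £417.16 − £241.95 = £175.21.
Units = (FC + target) / CM = (£15,110,200 + £9,804,000) / £175.21 = 142,196.22, so 142,197 panels.

142,197 panels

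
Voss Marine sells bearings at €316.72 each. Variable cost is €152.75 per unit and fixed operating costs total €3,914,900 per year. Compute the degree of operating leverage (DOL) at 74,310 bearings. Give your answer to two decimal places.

1.47

Total contribution margin = 74,310 × €163.97 = €12,184,610.70.
Operating income = contribution − fixed costs = €12,184,610.70 − €3,914,900 = €8,269,710.70.
DOL = contribution ÷ EBIT = €12,184,610.70 ÷ €8,269,710.70 = 1.4734.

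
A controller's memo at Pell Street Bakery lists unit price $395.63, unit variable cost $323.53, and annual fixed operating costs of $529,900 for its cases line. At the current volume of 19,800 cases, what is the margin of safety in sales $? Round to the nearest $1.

$4,925,786

Unit CM = price − variable cost = $395.63 − $323.53 = $72.10. Break-even units = $529,900 ÷ $72.10 = 7,349.51; break-even revenue = 7,349.51 × $395.63 = $2,907,688.45.
Actual sales revenue = 19,800 × $395.63 = $7,833,474.00.
Margin of safety = $7,833,474.00 − $2,907,688.45 = $4,925,786.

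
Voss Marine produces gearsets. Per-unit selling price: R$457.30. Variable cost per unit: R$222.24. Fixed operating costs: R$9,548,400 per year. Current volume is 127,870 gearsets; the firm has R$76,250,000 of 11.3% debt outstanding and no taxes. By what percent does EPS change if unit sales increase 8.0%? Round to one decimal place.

Total contribution margin = 127,870 × R$235.06 = R$30,057,122.20.
Operating income = contribution − fixed costs = R$30,057,122.20 − R$9,548,400 = R$20,508,722.20.
Interest = R$8,616,250.00, so EBIT − I = R$11,892,472.20.
DCL = total CM / (EBIT − I) = R$30,057,122.20 / R$11,892,472.20 = 2.5274.
%ΔEPS = DCL × %ΔSales = 2.5274 × +8.0% = +20.2%.

+20.2%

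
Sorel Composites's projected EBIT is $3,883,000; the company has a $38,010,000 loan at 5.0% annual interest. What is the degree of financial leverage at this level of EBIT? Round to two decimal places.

1.96

Interest = $1,900,500.00.
DFL = EBIT ÷ (EBIT − I) = $3,883,000 ÷ ($3,883,000 − $1,900,500.00) = $3,883,000 ÷ $1,982,500.00 = 1.9586.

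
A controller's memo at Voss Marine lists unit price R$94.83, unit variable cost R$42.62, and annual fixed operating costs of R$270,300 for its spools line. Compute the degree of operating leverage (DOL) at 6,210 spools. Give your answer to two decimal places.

Total contribution margin = 6,210 × R$52.21 = R$324,224.10.
EBIT = R$324,224.10 − R$270,300 = R$53,924.10.
DOL = contribution ÷ EBIT = R$324,224.10 ÷ R$53,924.10 = 6.0126.

6.01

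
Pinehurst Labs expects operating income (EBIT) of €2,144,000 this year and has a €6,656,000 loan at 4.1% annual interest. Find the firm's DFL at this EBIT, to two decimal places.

1.15

Annual interest charges come to €272,896.00.
Degree of financial leverage = EBIT / (EBIT − interest) = €2,144,000 / €1,871,104.00 = 1.1458.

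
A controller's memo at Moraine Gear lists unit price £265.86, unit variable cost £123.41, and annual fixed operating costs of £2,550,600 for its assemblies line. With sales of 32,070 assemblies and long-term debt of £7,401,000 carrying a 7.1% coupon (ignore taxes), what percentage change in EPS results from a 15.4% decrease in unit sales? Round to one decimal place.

Total contribution margin = 32,070 × £142.45 = £4,568,371.50.
EBIT = £4,568,371.50 − £2,550,600 = £2,017,771.50.
After interest of £525,471.00, pre-tax earnings = £1,492,300.50.
DCL = total CM / (EBIT − I) = £4,568,371.50 / £1,492,300.50 = 3.0613.
%ΔEPS = DCL × %ΔSales = 3.0613 × -15.4% = -47.1%.

-47.1%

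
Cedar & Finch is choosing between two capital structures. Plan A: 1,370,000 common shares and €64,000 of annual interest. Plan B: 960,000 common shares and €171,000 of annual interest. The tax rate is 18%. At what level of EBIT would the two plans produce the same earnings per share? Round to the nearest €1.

€421,537

At indifference, (EBIT − 64,000)(1 − t)/1,370,000 = (EBIT − 171,000)(1 − t)/960,000.
The (1 − t) factor cancels: (EBIT − 64,000) × 960,000 = (EBIT − 171,000) × 1,370,000.
EBIT × (1,370,000 − 960,000) = 171,000 × 1,370,000 − 64,000 × 960,000 = 172,830,000,000, so EBIT = 172,830,000,000 ÷ 410,000 = 421,536.59.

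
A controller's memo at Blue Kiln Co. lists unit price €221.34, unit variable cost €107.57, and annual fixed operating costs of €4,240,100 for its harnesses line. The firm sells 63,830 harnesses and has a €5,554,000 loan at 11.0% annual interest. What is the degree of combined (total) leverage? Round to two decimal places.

3.01

At 63,830 units, contribution = 63,830 × €113.77 = €7,261,939.10.
EBIT = €7,261,939.10 − €4,240,100 = €3,021,839.10. Interest = €610,940.00.
DOL = €7,261,939.10 ÷ €3,021,839.10 = 2.4032; DFL = €3,021,839.10 ÷ €2,410,899.10 = 1.2534.
Combined leverage = 2.4032 × 1.2534 = 3.0122.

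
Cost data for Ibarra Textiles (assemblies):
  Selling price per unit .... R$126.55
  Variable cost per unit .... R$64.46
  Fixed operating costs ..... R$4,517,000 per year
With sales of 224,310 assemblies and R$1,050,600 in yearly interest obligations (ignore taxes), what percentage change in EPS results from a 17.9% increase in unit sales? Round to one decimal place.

Total contribution margin = 224,310 × R$62.09 = R$13,927,407.90.
Subtracting fixed costs: EBIT = R$13,927,407.90 − R$4,517,000 = R$9,410,407.90.
After interest of R$1,050,600.00, pre-tax earnings = R$8,359,807.90.
Degree of combined leverage = contribution ÷ (EBIT − I) = R$13,927,407.90 ÷ R$8,359,807.90 = 1.6660.
%ΔEPS = DCL × %ΔSales = 1.6660 × +17.9% = +29.8%.

+29.8%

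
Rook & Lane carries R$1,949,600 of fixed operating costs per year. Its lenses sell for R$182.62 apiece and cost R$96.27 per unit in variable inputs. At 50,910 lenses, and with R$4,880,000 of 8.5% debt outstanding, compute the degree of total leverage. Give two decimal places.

2.16

Contribution at this volume is 50,910 × R$86.35 = R$4,396,078.50.
EBIT = R$4,396,078.50 − R$1,949,600 = R$2,446,478.50. Interest = R$414,800.00.
DOL = R$4,396,078.50 ÷ R$2,446,478.50 = 1.7969; DFL = R$2,446,478.50 ÷ R$2,031,678.50 = 1.2042.
DCL = DOL × DFL = 1.7969 × 1.2042 = 2.1638.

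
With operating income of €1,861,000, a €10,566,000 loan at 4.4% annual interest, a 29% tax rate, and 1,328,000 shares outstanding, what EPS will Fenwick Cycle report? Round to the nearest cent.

€0.75

Interest = €464,904.00, so EBT = €1,861,000 − €464,904.00 = €1,396,096.00.
After tax at 29%: net income = €1,396,096.00 × 0.71 = €991,228.16.
EPS = €991,228.16 ÷ 1,328,000 = €0.75.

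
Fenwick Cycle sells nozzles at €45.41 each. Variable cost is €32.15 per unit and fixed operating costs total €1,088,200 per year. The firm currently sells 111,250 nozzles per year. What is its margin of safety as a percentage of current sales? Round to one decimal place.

Contribution margin per unit = €45.41 − €32.15 = €13.26. Break-even units = €1,088,200 ÷ €13.26 = 82,066.37; break-even revenue = 82,066.37 × €45.41 = €3,726,633.63.
Actual sales revenue = 111,250 × €45.41 = €5,051,862.50.
Margin of safety = (€5,051,862.50 − €3,726,633.63) ÷ €5,051,862.50 = 26.2%.

26.2%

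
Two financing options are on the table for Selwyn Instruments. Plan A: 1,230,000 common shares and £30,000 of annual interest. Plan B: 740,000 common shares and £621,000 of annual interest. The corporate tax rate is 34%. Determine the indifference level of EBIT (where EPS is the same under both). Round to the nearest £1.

£1,513,531

Set EPS_A = EPS_B: (EBIT − £30,000)(1 − 0.34) ÷ 1,230,000 = (EBIT − £621,000)(1 − 0.34) ÷ 740,000.
Cancelling (1 − t) and cross-multiplying: 740,000·(EBIT − 30,000) = 1,230,000·(EBIT − 621,000).
EBIT × (1,230,000 − 740,000) = 621,000 × 1,230,000 − 30,000 × 740,000 = 741,630,000,000, so EBIT = 741,630,000,000 ÷ 490,000 = 1,513,530.61.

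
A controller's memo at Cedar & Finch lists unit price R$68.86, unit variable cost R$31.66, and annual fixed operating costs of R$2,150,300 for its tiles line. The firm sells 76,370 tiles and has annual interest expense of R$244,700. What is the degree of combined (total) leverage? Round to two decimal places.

6.37

Contribution at this volume is 76,370 × R$37.20 = R$2,840,964.00.
Operating income = contribution − fixed costs = R$2,840,964.00 − R$2,150,300 = R$690,664.00. Interest = R$244,700.00.
DOL = R$2,840,964.00 ÷ R$690,664.00 = 4.1134; DFL = R$690,664.00 ÷ R$445,964.00 = 1.5487.
Combined leverage = 4.1134 × 1.5487 = 6.3704.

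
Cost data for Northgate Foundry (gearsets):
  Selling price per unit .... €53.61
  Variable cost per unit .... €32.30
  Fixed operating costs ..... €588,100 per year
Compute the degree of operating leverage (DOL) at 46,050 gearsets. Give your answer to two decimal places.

At 46,050 units, contribution = 46,050 × €21.31 = €981,325.50.
EBIT = €981,325.50 − €588,100 = €393,225.50.
Degree of operating leverage = €981,325.50 / €393,225.50 = 2.4956.

2.50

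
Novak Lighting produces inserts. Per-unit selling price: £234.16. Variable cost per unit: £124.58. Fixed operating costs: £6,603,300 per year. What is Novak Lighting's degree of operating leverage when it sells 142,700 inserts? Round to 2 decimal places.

Contribution at this volume is 142,700 × £109.58 = £15,637,066.00.
Subtracting fixed costs: EBIT = £15,637,066.00 − £6,603,300 = £9,033,766.00.
So DOL = total CM / EBIT = £15,637,066.00 / £9,033,766.00 = 1.7310.

1.73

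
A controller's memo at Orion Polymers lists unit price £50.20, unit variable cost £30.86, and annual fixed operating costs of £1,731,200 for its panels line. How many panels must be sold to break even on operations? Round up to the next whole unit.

Contribution margin per unit = £50.20 − £30.86 = £19.34.
Break-even volume = fixed costs ÷ CM per unit = £1,731,200 ÷ £19.34 = 89,513.96, so 89,514 panels.

89,514 panels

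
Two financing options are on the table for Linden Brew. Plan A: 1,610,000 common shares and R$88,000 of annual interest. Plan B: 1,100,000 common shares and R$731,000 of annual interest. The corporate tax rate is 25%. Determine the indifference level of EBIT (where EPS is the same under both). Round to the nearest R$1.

Set EPS_A = EPS_B: (EBIT − R$88,000)(1 − 0.25) ÷ 1,610,000 = (EBIT − R$731,000)(1 − 0.25) ÷ 1,100,000.
Cancelling (1 − t) and cross-multiplying: 1,100,000·(EBIT − 88,000) = 1,610,000·(EBIT − 731,000).
EBIT × (1,610,000 − 1,100,000) = 731,000 × 1,610,000 − 88,000 × 1,100,000 = 1,080,110,000,000, so EBIT = 1,080,110,000,000 ÷ 510,000 = 2,117,862.75.

R$2,117,863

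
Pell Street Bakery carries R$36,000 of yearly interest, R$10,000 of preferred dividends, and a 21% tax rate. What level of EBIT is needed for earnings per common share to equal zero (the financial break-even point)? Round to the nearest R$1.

R$48,658

Grossing the preferred dividend up to pre-tax terms: R$10,000 / (1 − 0.21) = R$12,658.23.
Financial break-even EBIT = interest + D_p ÷ (1 − t) = R$36,000 + R$12,658.23 = R$48,658.23.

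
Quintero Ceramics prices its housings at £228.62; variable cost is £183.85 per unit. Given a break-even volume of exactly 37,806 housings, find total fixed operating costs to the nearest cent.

£1,692,574.62

Unit CM = price − variable cost = £228.62 − £183.85 = £44.77.
Fixed costs = break-even units × CM = 37,806 × £44.77 = £1,692,574.62.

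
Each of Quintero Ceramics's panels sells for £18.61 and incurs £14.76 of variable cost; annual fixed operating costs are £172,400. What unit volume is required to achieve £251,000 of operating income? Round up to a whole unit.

Contribution margin per unit = £18.61 − £14.76 = £3.85.
Required volume = (fixed costs + target profit) ÷ CM = (£172,400 + £251,000) ÷ £3.85 = 109,974.03, so 109,975 panels.

109,975 panels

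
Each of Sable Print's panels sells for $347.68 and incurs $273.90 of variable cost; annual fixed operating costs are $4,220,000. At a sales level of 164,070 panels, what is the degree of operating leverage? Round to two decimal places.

1.54

Total contribution margin = 164,070 × $73.78 = $12,105,084.60.
EBIT = $12,105,084.60 − $4,220,000 = $7,885,084.60.
So DOL = total CM / EBIT = $12,105,084.60 / $7,885,084.60 = 1.5352.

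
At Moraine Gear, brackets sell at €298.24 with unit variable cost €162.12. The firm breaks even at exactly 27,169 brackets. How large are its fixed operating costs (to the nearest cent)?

Unit CM = price − variable cost = €298.24 − €162.12 = €136.12.
Since BE = FC / CM, FC = 27,169 × €136.12 = €3,698,244.28.

€3,698,244.28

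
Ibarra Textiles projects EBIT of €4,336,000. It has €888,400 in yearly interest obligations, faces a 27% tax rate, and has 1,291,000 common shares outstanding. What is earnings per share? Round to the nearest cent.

€1.95

Interest = €888,400.00, so EBT = €4,336,000 − €888,400.00 = €3,447,600.00.
Net income = €3,447,600.00 × (1 − 0.27) = €2,516,748.00.
Per share: €2,516,748.00 / 1,291,000 shares = €1.95.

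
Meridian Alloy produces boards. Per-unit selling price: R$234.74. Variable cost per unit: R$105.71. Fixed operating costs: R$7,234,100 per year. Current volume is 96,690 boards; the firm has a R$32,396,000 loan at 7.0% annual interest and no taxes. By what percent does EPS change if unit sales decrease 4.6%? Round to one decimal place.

-19.3%

Total contribution margin = 96,690 × R$129.03 = R$12,475,910.70.
Operating income = contribution − fixed costs = R$12,475,910.70 − R$7,234,100 = R$5,241,810.70.
Interest = R$2,267,720.00, so EBIT − I = R$2,974,090.70.
Degree of combined leverage = contribution ÷ (EBIT − I) = R$12,475,910.70 ÷ R$2,974,090.70 = 4.1949.
%ΔEPS = DCL × %ΔSales = 4.1949 × -4.6% = -19.3%.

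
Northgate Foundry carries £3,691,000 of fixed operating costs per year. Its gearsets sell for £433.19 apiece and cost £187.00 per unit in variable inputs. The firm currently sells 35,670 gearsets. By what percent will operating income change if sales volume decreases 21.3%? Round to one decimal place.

At 35,670 units, contribution = 35,670 × £246.19 = £8,781,597.30.
Subtracting fixed costs: EBIT = £8,781,597.30 − £3,691,000 = £5,090,597.30.
DOL = contribution ÷ EBIT = £8,781,597.30 ÷ £5,090,597.30 = 1.7251.
Operating income changes by 1.7251 × -21.3% = -36.7%.

-36.7%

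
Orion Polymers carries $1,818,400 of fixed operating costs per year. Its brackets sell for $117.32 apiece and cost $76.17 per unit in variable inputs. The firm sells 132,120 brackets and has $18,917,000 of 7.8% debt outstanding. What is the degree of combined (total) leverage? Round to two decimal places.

Total contribution margin = 132,120 × $41.15 = $5,436,738.00.
EBIT = $5,436,738.00 − $1,818,400 = $3,618,338.00. Interest = $1,475,526.00.
DOL = $5,436,738.00 ÷ $3,618,338.00 = 1.5026; DFL = $3,618,338.00 ÷ $2,142,812.00 = 1.6886.
Combined leverage = 1.5026 × 1.6886 = 2.5373.

2.54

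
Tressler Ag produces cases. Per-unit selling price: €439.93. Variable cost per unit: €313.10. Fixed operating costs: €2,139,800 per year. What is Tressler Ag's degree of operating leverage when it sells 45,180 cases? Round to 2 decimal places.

At 45,180 units, contribution = 45,180 × €126.83 = €5,730,179.40.
Operating income = contribution − fixed costs = €5,730,179.40 − €2,139,800 = €3,590,379.40.
DOL = contribution ÷ EBIT = €5,730,179.40 ÷ €3,590,379.40 = 1.5960.

1.60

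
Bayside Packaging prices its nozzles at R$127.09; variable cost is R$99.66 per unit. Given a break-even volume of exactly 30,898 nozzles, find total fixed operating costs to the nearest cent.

R$847,532.14

Contribution margin per unit = R$127.09 − R$99.66 = R$27.43.
Fixed costs = break-even units × CM = 30,898 × R$27.43 = R$847,532.14.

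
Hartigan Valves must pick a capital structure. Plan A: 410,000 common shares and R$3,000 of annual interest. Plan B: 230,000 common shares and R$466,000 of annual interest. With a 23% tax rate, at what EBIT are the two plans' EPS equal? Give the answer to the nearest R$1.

R$1,057,611

At indifference, (EBIT − 3,000)(1 − t)/410,000 = (EBIT − 466,000)(1 − t)/230,000.
Cancelling (1 − t) and cross-multiplying: 230,000·(EBIT − 3,000) = 410,000·(EBIT − 466,000).
EBIT × (410,000 − 230,000) = 466,000 × 410,000 − 3,000 × 230,000 = 190,370,000,000, so EBIT = 190,370,000,000 ÷ 180,000 = 1,057,611.11.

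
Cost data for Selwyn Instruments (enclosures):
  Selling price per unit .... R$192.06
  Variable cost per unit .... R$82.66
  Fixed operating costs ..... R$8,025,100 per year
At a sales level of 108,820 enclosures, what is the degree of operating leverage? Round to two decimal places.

Total contribution margin = 108,820 × R$109.40 = R$11,904,908.00.
Subtracting fixed costs: EBIT = R$11,904,908.00 − R$8,025,100 = R$3,879,808.00.
Degree of operating leverage = R$11,904,908.00 / R$3,879,808.00 = 3.0684.

3.07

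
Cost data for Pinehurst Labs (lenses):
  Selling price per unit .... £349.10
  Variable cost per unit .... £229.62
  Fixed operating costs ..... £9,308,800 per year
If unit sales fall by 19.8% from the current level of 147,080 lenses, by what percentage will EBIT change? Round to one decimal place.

-42.1%

Contribution at this volume is 147,080 × £119.48 = £17,573,118.40.
Operating income = contribution − fixed costs = £17,573,118.40 − £9,308,800 = £8,264,318.40.
DOL = contribution ÷ EBIT = £17,573,118.40 ÷ £8,264,318.40 = 2.1264.
%ΔEBIT = DOL × %ΔSales = 2.1264 × -19.8% = -42.1%.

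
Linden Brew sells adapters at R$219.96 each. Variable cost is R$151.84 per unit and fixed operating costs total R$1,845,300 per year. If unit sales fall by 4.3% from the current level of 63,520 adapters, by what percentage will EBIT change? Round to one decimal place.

-7.5%

At 63,520 units, contribution = 63,520 × R$68.12 = R$4,326,982.40.
EBIT = R$4,326,982.40 − R$1,845,300 = R$2,481,682.40.
DOL = contribution ÷ EBIT = R$4,326,982.40 ÷ R$2,481,682.40 = 1.7436.
%ΔEBIT = DOL × %ΔSales = 1.7436 × -4.3% = -7.5%.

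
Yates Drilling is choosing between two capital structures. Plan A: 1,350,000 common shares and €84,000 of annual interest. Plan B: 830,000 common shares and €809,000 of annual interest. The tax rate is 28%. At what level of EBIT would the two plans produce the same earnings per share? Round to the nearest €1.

Set EPS_A = EPS_B: (EBIT − €84,000)(1 − 0.28) ÷ 1,350,000 = (EBIT − €809,000)(1 − 0.28) ÷ 830,000.
Cancelling (1 − t) and cross-multiplying: 830,000·(EBIT − 84,000) = 1,350,000·(EBIT − 809,000).
Solving, EBIT = (809,000·1,350,000 − 84,000·830,000) / (1,350,000 − 830,000) = 1,022,430,000,000 / 520,000 = 1,966,211.54.

€1,966,212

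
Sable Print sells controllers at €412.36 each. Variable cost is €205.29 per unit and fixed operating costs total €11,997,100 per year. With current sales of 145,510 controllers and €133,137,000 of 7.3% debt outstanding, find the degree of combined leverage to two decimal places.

At 145,510 units, contribution = 145,510 × €207.07 = €30,130,755.70.
Operating income = contribution − fixed costs = €30,130,755.70 − €11,997,100 = €18,133,655.70. Interest = €9,719,001.00.
DOL = €30,130,755.70 ÷ €18,133,655.70 = 1.6616; DFL = €18,133,655.70 ÷ €8,414,654.70 = 2.1550.
Combined leverage = 1.6616 × 2.1550 = 3.5807.

3.58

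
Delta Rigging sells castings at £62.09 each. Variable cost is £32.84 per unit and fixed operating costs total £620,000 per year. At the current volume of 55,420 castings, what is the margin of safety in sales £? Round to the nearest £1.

£2,124,932

Unit CM = price − variable cost = £62.09 − £32.84 = £29.25. Break-even units = £620,000 ÷ £29.25 = 21,196.58; break-even revenue = 21,196.58 × £62.09 = £1,316,095.73.
Actual sales revenue = 55,420 × £62.09 = £3,441,027.80.
Margin of safety = £3,441,027.80 − £1,316,095.73 = £2,124,932.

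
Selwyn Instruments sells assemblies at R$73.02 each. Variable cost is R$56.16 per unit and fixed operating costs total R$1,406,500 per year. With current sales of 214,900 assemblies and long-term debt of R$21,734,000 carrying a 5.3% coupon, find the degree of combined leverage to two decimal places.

3.40

At 214,900 units, contribution = 214,900 × R$16.86 = R$3,623,214.00.
Subtracting fixed costs: EBIT = R$3,623,214.00 − R$1,406,500 = R$2,216,714.00. Interest = R$1,151,902.00, so EBIT − I = R$1,064,812.00.
Degree of total leverage = total CM / (EBIT − interest) = R$3,623,214.00 / R$1,064,812.00 = 3.4027.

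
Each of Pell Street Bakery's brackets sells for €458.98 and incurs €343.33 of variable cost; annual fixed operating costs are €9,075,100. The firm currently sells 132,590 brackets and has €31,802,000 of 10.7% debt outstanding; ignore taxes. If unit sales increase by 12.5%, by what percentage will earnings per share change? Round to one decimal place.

+67.1%

Total contribution margin = 132,590 × €115.65 = €15,334,033.50.
EBIT = €15,334,033.50 − €9,075,100 = €6,258,933.50.
After interest of €3,402,814.00, pre-tax earnings = €2,856,119.50.
Degree of combined leverage = contribution ÷ (EBIT − I) = €15,334,033.50 ÷ €2,856,119.50 = 5.3688.
%ΔEPS = DCL × %ΔSales = 5.3688 × +12.5% = +67.1%.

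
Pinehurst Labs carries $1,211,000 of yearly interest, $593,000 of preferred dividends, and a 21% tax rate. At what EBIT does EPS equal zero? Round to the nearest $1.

$1,961,633

Grossing the preferred dividend up to pre-tax terms: $593,000 / (1 − 0.21) = $750,632.91.
Financial break-even EBIT = interest + D_p ÷ (1 − t) = $1,211,000 + $750,632.91 = $1,961,632.91.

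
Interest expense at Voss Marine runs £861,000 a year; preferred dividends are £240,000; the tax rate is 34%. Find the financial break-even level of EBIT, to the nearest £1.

Grossing the preferred dividend up to pre-tax terms: £240,000 / (1 − 0.34) = £363,636.36.
Financial break-even EBIT = interest + D_p ÷ (1 − t) = £861,000 + £363,636.36 = £1,224,636.36.

£1,224,636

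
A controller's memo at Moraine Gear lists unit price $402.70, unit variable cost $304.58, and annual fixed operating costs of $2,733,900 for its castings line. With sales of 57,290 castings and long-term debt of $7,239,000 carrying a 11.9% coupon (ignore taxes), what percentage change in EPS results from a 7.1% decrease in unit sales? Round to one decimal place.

Total contribution margin = 57,290 × $98.12 = $5,621,294.80.
Subtracting fixed costs: EBIT = $5,621,294.80 − $2,733,900 = $2,887,394.80.
After interest of $861,441.00, pre-tax earnings = $2,025,953.80.
Degree of combined leverage = contribution ÷ (EBIT − I) = $5,621,294.80 ÷ $2,025,953.80 = 2.7746.
%ΔEPS = DCL × %ΔSales = 2.7746 × -7.1% = -19.7%.

-19.7%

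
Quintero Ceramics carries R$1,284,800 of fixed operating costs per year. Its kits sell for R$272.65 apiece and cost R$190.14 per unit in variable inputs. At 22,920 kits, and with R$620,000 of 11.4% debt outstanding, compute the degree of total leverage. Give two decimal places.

3.53

Total contribution margin = 22,920 × R$82.51 = R$1,891,129.20.
Subtracting fixed costs: EBIT = R$1,891,129.20 − R$1,284,800 = R$606,329.20. Interest = R$70,680.00, so EBIT − I = R$535,649.20.
DCL = contribution ÷ (EBIT − I) = R$1,891,129.20 ÷ R$535,649.20 = 3.5305.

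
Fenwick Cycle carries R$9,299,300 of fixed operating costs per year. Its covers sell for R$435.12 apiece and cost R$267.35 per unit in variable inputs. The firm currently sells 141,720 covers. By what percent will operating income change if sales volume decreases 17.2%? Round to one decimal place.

-28.2%

Total contribution margin = 141,720 × R$167.77 = R$23,776,364.40.
Subtracting fixed costs: EBIT = R$23,776,364.40 − R$9,299,300 = R$14,477,064.40.
So DOL = total CM / EBIT = R$23,776,364.40 / R$14,477,064.40 = 1.6423.
Operating income changes by 1.6423 × -17.2% = -28.2%.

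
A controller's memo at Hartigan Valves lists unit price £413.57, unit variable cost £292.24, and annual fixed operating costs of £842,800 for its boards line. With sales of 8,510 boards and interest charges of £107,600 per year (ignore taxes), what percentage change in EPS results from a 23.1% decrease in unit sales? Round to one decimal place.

At 8,510 units, contribution = 8,510 × £121.33 = £1,032,518.30.
Subtracting fixed costs: EBIT = £1,032,518.30 − £842,800 = £189,718.30.
Interest = £107,600.00, so EBIT − I = £82,118.30.
DCL = total CM / (EBIT − I) = £1,032,518.30 / £82,118.30 = 12.5735.
EPS therefore changes by 12.5735 × (-23.1%) = -290.4%.

-290.4%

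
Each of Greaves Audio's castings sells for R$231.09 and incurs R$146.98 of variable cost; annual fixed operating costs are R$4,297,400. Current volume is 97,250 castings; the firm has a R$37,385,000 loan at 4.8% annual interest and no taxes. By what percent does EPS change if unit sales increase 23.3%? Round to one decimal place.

At 97,250 units, contribution = 97,250 × R$84.11 = R$8,179,697.50.
Operating income = contribution − fixed costs = R$8,179,697.50 − R$4,297,400 = R$3,882,297.50.
After interest of R$1,794,480.00, pre-tax earnings = R$2,087,817.50.
DCL = total CM / (EBIT − I) = R$8,179,697.50 / R$2,087,817.50 = 3.9178.
%ΔEPS = DCL × %ΔSales = 3.9178 × +23.3% = +91.3%.

+91.3%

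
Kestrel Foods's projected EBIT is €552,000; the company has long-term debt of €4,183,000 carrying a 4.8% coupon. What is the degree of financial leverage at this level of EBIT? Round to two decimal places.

Interest = €200,784.00.
Degree of financial leverage = EBIT / (EBIT − interest) = €552,000 / €351,216.00 = 1.5717.

1.57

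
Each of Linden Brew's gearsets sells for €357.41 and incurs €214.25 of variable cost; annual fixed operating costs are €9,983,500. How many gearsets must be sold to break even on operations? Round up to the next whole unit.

69,737 gearsets

Contribution margin per unit = €357.41 − €214.25 = €143.16.
Break-even Q = €9,983,500 / €143.16 = 69,736.66 → 69,737 gearsets.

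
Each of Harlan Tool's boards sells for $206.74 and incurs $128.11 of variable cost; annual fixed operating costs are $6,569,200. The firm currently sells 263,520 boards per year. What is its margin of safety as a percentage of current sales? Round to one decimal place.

Contribution margin per unit = $206.74 − $128.11 = $78.63. Break-even units = $6,569,200 ÷ $78.63 = 83,545.72; break-even revenue = 83,545.72 × $206.74 = $17,272,242.25.
Actual sales revenue = 263,520 × $206.74 = $54,480,124.80.
Margin of safety = ($54,480,124.80 − $17,272,242.25) ÷ $54,480,124.80 = 68.3%.

68.3%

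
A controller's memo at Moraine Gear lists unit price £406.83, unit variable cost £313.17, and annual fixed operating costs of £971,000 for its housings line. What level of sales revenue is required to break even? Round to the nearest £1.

£4,217,723

Contribution margin per unit = £406.83 − £313.17 = £93.66, a CM ratio of £93.66 ÷ £406.83 = 0.2302.
Break-even sales = FC ÷ CM ratio = £971,000 × £406.83 / £93.66 = £4,217,723.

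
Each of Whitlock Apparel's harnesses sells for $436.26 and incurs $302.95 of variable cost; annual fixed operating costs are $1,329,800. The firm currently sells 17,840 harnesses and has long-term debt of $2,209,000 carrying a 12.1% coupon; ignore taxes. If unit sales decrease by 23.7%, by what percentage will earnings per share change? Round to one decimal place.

Total contribution margin = 17,840 × $133.31 = $2,378,250.40.
Subtracting fixed costs: EBIT = $2,378,250.40 − $1,329,800 = $1,048,450.40.
After interest of $267,289.00, pre-tax earnings = $781,161.40.
Degree of combined leverage = contribution ÷ (EBIT − I) = $2,378,250.40 ÷ $781,161.40 = 3.0445.
EPS therefore changes by 3.0445 × (-23.7%) = -72.2%.

-72.2%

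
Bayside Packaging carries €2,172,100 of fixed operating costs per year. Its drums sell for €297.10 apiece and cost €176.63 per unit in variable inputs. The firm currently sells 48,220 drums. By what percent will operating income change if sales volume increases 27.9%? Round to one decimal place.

Total contribution margin = 48,220 × €120.47 = €5,809,063.40.
Operating income = contribution − fixed costs = €5,809,063.40 − €2,172,100 = €3,636,963.40.
DOL = contribution ÷ EBIT = €5,809,063.40 ÷ €3,636,963.40 = 1.5972.
So EBIT moves 1.5972 × (+27.9%) = +44.6%.

+44.6%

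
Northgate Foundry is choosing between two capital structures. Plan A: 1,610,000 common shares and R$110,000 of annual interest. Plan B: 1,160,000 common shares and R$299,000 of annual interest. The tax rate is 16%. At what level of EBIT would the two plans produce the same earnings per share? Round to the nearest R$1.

At indifference, (EBIT − 110,000)(1 − t)/1,610,000 = (EBIT − 299,000)(1 − t)/1,160,000.
The (1 − t) factor cancels: (EBIT − 110,000) × 1,160,000 = (EBIT − 299,000) × 1,610,000.
Solving, EBIT = (299,000·1,610,000 − 110,000·1,160,000) / (1,610,000 − 1,160,000) = 353,790,000,000 / 450,000 = 786,200.00.

R$786,200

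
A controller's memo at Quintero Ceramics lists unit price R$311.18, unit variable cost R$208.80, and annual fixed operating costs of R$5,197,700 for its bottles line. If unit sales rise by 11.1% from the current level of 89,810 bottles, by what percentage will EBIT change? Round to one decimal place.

Contribution at this volume is 89,810 × R$102.38 = R$9,194,747.80.
EBIT = R$9,194,747.80 − R$5,197,700 = R$3,997,047.80.
Degree of operating leverage = R$9,194,747.80 / R$3,997,047.80 = 2.3004.
Operating income changes by 2.3004 × +11.1% = +25.5%.

+25.5%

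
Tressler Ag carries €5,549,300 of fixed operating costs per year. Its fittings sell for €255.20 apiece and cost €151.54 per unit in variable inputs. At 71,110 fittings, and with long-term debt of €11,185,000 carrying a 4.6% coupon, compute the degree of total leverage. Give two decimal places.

5.64

Total contribution margin = 71,110 × €103.66 = €7,371,262.60.
Subtracting fixed costs: EBIT = €7,371,262.60 − €5,549,300 = €1,821,962.60. Interest = €514,510.00, so EBIT − I = €1,307,452.60.
Degree of total leverage = total CM / (EBIT − interest) = €7,371,262.60 / €1,307,452.60 = 5.6379.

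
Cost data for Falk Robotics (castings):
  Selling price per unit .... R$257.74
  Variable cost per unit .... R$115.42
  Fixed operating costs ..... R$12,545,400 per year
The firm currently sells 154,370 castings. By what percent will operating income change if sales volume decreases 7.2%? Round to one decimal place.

Contribution at this volume is 154,370 × R$142.32 = R$21,969,938.40.
EBIT = R$21,969,938.40 − R$12,545,400 = R$9,424,538.40.
DOL = contribution ÷ EBIT = R$21,969,938.40 ÷ R$9,424,538.40 = 2.3311.
%ΔEBIT = DOL × %ΔSales = 2.3311 × -7.2% = -16.8%.

-16.8%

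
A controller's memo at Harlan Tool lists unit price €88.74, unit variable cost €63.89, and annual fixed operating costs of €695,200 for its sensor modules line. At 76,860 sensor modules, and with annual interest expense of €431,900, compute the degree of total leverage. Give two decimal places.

2.44

Total contribution margin = 76,860 × €24.85 = €1,909,971.00.
Subtracting fixed costs: EBIT = €1,909,971.00 − €695,200 = €1,214,771.00. Interest = €431,900.00.
DOL = €1,909,971.00 ÷ €1,214,771.00 = 1.5723; DFL = €1,214,771.00 ÷ €782,871.00 = 1.5517.
DCL = DOL × DFL = 1.5723 × 1.5517 = 2.4397.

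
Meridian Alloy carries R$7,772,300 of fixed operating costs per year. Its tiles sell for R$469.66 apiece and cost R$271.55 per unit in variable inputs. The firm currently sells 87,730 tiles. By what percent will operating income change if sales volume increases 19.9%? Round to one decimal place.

Contribution at this volume is 87,730 × R$198.11 = R$17,380,190.30.
Subtracting fixed costs: EBIT = R$17,380,190.30 − R$7,772,300 = R$9,607,890.30.
DOL = contribution ÷ EBIT = R$17,380,190.30 ÷ R$9,607,890.30 = 1.8089.
So EBIT moves 1.8089 × (+19.9%) = +36.0%.

+36.0%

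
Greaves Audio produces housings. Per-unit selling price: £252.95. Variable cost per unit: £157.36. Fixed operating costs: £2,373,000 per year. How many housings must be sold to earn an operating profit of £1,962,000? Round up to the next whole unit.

Contribution margin per unit = £252.95 − £157.36 = £95.59.
Required volume = (fixed costs + target profit) ÷ CM = (£2,373,000 + £1,962,000) ÷ £95.59 = 45,349.93, so 45,350 housings.

45,350 housings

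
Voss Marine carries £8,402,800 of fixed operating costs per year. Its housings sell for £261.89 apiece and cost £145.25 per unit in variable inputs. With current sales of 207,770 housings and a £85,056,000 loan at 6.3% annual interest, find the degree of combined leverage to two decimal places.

2.31

At 207,770 units, contribution = 207,770 × £116.64 = £24,234,292.80.
EBIT = £24,234,292.80 − £8,402,800 = £15,831,492.80. Interest = £5,358,528.00, so EBIT − I = £10,472,964.80.
Degree of total leverage = total CM / (EBIT − interest) = £24,234,292.80 / £10,472,964.80 = 2.3140.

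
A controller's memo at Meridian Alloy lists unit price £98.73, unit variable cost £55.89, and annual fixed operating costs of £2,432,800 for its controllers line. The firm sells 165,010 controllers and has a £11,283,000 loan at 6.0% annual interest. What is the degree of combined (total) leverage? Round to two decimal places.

Total contribution margin = 165,010 × £42.84 = £7,069,028.40.
Subtracting fixed costs: EBIT = £7,069,028.40 − £2,432,800 = £4,636,228.40. Interest = £676,980.00.
DOL = £7,069,028.40 ÷ £4,636,228.40 = 1.5247; DFL = £4,636,228.40 ÷ £3,959,248.40 = 1.1710.
Combined leverage = 1.5247 × 1.1710 = 1.7854.

1.79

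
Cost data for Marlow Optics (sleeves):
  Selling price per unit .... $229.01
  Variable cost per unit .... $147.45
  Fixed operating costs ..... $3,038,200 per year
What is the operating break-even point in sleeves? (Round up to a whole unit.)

37,252 sleeves

Each unit contributes $229.01 − $147.45 = $81.56.
Break-even Q = $3,038,200 / $81.56 = 37,251.10 → 37,252 sleeves.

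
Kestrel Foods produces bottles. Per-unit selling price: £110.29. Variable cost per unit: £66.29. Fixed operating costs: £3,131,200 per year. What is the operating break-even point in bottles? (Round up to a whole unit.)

71,164 bottles

Contribution margin per unit = £110.29 − £66.29 = £44.00.
Break-even volume = fixed costs ÷ CM per unit = £3,131,200 ÷ £44.00 = 71,163.64, so 71,164 bottles.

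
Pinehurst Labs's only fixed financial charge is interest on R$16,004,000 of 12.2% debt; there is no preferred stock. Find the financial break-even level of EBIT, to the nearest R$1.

R$1,952,488

Annual interest = 12.2% × R$16,004,000 = R$1,952,488.00.
With no preferred dividends, EPS = 0 when EBIT exactly covers interest, so the financial break-even EBIT is R$1,952,488.00.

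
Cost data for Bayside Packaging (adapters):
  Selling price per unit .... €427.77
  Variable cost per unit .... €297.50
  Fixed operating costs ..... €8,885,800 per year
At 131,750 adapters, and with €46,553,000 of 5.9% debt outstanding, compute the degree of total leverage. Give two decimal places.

3.10

Contribution at this volume is 131,750 × €130.27 = €17,163,072.50.
EBIT = €17,163,072.50 − €8,885,800 = €8,277,272.50. Interest = €2,746,627.00, so EBIT − I = €5,530,645.50.
Degree of total leverage = total CM / (EBIT − interest) = €17,163,072.50 / €5,530,645.50 = 3.1033.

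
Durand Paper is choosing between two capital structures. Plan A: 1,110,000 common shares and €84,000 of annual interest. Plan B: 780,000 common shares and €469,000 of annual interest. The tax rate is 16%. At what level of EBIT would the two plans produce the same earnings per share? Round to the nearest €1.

Set EPS_A = EPS_B: (EBIT − €84,000)(1 − 0.16) ÷ 1,110,000 = (EBIT − €469,000)(1 − 0.16) ÷ 780,000.
Cancelling (1 − t) and cross-multiplying: 780,000·(EBIT − 84,000) = 1,110,000·(EBIT − 469,000).
EBIT × (1,110,000 − 780,000) = 469,000 × 1,110,000 − 84,000 × 780,000 = 455,070,000,000, so EBIT = 455,070,000,000 ÷ 330,000 = 1,379,000.00.

€1,379,000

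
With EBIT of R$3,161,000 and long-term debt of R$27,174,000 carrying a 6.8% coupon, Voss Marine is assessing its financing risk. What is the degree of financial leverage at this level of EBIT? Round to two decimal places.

2.41

Interest = R$1,847,832.00.
DFL = EBIT ÷ (EBIT − I) = R$3,161,000 ÷ (R$3,161,000 − R$1,847,832.00) = R$3,161,000 ÷ R$1,313,168.00 = 2.4072.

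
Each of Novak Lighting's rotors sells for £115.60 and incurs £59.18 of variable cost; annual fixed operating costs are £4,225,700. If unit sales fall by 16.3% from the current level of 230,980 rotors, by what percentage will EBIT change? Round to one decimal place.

Contribution at this volume is 230,980 × £56.42 = £13,031,891.60.
EBIT = £13,031,891.60 − £4,225,700 = £8,806,191.60.
DOL = contribution ÷ EBIT = £13,031,891.60 ÷ £8,806,191.60 = 1.4799.
%ΔEBIT = DOL × %ΔSales = 1.4799 × -16.3% = -24.1%.

-24.1%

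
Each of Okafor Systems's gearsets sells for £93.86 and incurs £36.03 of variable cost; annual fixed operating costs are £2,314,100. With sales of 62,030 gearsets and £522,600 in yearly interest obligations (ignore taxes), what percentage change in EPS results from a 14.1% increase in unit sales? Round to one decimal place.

Total contribution margin = 62,030 × £57.83 = £3,587,194.90.
EBIT = £3,587,194.90 − £2,314,100 = £1,273,094.90.
After interest of £522,600.00, pre-tax earnings = £750,494.90.
DCL = total CM / (EBIT − I) = £3,587,194.90 / £750,494.90 = 4.7798.
%ΔEPS = DCL × %ΔSales = 4.7798 × +14.1% = +67.4%.

+67.4%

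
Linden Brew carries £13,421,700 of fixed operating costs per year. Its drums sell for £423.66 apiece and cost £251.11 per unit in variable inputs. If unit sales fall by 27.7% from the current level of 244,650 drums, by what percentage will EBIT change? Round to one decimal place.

-40.6%

Total contribution margin = 244,650 × £172.55 = £42,214,357.50.
EBIT = £42,214,357.50 − £13,421,700 = £28,792,657.50.
Degree of operating leverage = £42,214,357.50 / £28,792,657.50 = 1.4662.
Operating income changes by 1.4662 × -27.7% = -40.6%.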